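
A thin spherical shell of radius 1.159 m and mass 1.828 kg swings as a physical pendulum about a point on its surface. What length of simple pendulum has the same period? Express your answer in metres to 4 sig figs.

The equivalent simple-pendulum length is L_eq = I/(md), where I is about the pivot and d = 1.1590 m.
I_cm = (2/3)mR² = 1.6370 kg·m², so I = I_cm + md² = 1.6370 + 2.4555 = 4.0925 kg·m².
L_eq = 4.0925/(1.828 × 1.1590) = 1.932 m.

1.932 m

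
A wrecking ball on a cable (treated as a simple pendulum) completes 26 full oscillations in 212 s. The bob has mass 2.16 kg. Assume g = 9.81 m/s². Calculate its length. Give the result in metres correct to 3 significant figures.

16.5 m

T = 212/26 = 8.154 s.
From T = 2π√(L/g), L = gT²/(4π²) = 9.81 × 8.154²/(4π²) = 16.5 m.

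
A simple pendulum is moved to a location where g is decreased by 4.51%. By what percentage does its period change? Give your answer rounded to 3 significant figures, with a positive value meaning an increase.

2.33%

T ∝ 1/√g, so T'/T = 1/√(0.9549) = 1.023.
Percentage change in T = (1.023 − 1) × 100% = 2.33%.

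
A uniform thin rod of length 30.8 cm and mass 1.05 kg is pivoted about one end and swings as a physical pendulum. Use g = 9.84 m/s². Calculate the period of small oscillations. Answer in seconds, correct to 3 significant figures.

0.908 s

For a physical pendulum T = 2π√(I/(mgd)), with d = 0.1540 m from pivot to centre of mass.
I_cm = mL²/12 = 1.05 × 0.308²/12 = 0.008301 kg·m²; I = I_cm + md² = 0.008301 + 1.05 × 0.1540² = 0.03320 kg·m².
T = 2π√(0.03320/(1.05 × 9.84 × 0.1540)) = 0.908 s.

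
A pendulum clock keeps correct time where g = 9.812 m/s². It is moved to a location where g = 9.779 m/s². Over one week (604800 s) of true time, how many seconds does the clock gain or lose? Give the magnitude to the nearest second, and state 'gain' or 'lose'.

The clock's period scales as T ∝ 1/√g, so T'/T = √(9.812/9.779) = 1.00169.
In 604800 s of true time the clock registers 604800/1.00169 = 603782.1 s, so it loses 1018 s.

lose 1018 s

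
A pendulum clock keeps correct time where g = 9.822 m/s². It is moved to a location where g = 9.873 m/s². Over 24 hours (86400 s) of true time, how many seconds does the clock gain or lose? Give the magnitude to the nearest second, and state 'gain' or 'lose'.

The clock's period scales as T ∝ 1/√g, so T'/T = √(9.822/9.873) = 0.997414.
In 86400 s of true time the clock registers 86400/0.997414 = 86624.0 s, so it gains 224 s.

gain 224 s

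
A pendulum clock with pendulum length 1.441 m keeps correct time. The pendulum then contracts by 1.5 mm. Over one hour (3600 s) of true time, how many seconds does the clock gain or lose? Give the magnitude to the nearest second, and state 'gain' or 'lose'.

gain 2 s

T ∝ √L, so T'/T = √(1.43950/1.441) = 0.999479.
In 3600 s of true time the clock registers 3600/0.999479 = 3601.9 s, so it gains 2 s.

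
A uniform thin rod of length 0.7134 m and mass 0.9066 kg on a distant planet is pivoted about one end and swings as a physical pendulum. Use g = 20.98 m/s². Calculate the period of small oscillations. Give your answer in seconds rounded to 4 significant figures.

0.9460 s

For a physical pendulum T = 2π√(I/(mgd)), with d = 0.35670 m from pivot to centre of mass.
I_cm = mL²/12 = 0.9066 × 0.7134²/12 = 0.038450 kg·m²; I = I_cm + md² = 0.038450 + 0.9066 × 0.35670² = 0.15380 kg·m².
T = 2π√(0.15380/(0.9066 × 20.98 × 0.35670)) = 0.9460 s.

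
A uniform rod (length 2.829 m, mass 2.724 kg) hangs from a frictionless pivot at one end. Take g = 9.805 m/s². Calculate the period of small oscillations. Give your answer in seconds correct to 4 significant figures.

2.756 s

For a physical pendulum T = 2π√(I/(mgd)), with d = 1.4145 m from pivot to centre of mass.
I_cm = mL²/12 = 2.724 × 2.829²/12 = 1.8167 kg·m²; I = I_cm + md² = 1.8167 + 2.724 × 1.4145² = 7.2669 kg·m².
T = 2π√(7.2669/(2.724 × 9.805 × 1.4145)) = 2.756 s.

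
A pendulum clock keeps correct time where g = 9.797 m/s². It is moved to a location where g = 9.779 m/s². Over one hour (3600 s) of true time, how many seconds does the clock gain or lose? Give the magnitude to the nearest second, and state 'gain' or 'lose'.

lose 3 s

The clock's period scales as T ∝ 1/√g, so T'/T = √(9.797/9.779) = 1.00092.
In 3600 s of true time the clock registers 3600/1.00092 = 3596.7 s, so it loses 3 s.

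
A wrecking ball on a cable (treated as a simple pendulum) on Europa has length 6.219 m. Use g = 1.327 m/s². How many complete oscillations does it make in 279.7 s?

T = 2π√(L/g) = 2π√(6.219/1.327) = 13.602 s.
Number of complete oscillations = ⌊279.7/13.602⌋ = ⌊20.563⌋ = 20.

20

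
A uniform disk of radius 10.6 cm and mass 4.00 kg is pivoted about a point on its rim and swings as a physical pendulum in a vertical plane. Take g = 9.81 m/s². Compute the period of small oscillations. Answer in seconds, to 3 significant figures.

0.800 s

I_cm = ½mr² = 0.02247 kg·m². The pivot is at distance d = 0.106 m from the centre of mass.
By the parallel-axis theorem, I = I_cm + md² = 0.02247 + 0.04494 = 0.06742 kg·m².
T = 2π√(I/(mgd)) = 2π√(0.06742/(4.00 × 9.81 × 0.106)) = 0.800 s.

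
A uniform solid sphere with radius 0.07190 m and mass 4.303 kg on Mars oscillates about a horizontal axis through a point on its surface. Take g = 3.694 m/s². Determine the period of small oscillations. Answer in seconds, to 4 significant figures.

1.037 s

I_cm = (2/5)mr² = 0.0088979 kg·m². The pivot is at distance d = 0.07190 m from the centre of mass.
By the parallel-axis theorem, I = I_cm + md² = 0.0088979 + 0.022245 = 0.031143 kg·m².
T = 2π√(I/(mgd)) = 2π√(0.031143/(4.303 × 3.694 × 0.07190)) = 1.037 s.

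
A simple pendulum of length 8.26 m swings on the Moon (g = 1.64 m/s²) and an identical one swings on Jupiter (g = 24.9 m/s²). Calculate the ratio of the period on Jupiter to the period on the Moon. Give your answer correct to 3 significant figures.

T ∝ 1/√g, so T₂/T₁ = √(g₁/g₂) = √(1.64/24.9) = 0.257.

0.257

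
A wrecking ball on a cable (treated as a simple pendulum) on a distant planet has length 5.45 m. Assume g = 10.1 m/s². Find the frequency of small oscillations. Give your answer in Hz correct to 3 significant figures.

T = 2π√(L/g) = 2π√(5.45/10.1) = 4.615 s, so f = 1/T = 0.217 Hz.

0.217 Hz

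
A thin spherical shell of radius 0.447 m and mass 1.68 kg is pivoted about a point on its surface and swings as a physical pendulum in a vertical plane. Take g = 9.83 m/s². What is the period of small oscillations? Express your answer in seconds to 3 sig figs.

I_cm = (2/3)mr² = 0.2238 kg·m². The pivot is at distance d = 0.447 m from the centre of mass.
By the parallel-axis theorem, I = I_cm + md² = 0.2238 + 0.3357 = 0.5595 kg·m².
T = 2π√(I/(mgd)) = 2π√(0.5595/(1.68 × 9.83 × 0.447)) = 1.73 s.

1.73 s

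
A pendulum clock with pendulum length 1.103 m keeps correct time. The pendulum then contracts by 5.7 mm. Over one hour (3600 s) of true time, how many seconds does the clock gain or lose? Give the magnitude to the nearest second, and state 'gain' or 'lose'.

T ∝ √L, so T'/T = √(1.09730/1.103) = 0.997413.
In 3600 s of true time the clock registers 3600/0.997413 = 3609.3 s, so it gains 9 s.

gain 9 s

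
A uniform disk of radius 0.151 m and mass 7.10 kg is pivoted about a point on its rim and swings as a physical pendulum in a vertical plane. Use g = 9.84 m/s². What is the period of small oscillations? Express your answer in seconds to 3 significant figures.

0.953 s

I_cm = ½mr² = 0.08094 kg·m². The pivot is at distance d = 0.151 m from the centre of mass.
By the parallel-axis theorem, I = I_cm + md² = 0.08094 + 0.1619 = 0.2428 kg·m².
T = 2π√(I/(mgd)) = 2π√(0.2428/(7.10 × 9.84 × 0.151)) = 0.953 s.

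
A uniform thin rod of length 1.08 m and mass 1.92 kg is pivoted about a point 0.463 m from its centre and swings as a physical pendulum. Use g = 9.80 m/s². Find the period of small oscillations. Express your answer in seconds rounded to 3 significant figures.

For a physical pendulum T = 2π√(I/(mgd)), with d = 0.4630 m from pivot to centre of mass.
I_cm = mL²/12 = 1.92 × 1.08²/12 = 0.1866 kg·m²; I = I_cm + md² = 0.1866 + 1.92 × 0.4630² = 0.5982 kg·m².
T = 2π√(0.5982/(1.92 × 9.80 × 0.4630)) = 1.65 s.

1.65 s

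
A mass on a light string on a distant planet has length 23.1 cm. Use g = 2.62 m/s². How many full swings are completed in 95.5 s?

51

T = 2π√(L/g) = 2π√(0.231/2.62) = 1.866 s.
Number of complete oscillations = ⌊95.5/1.866⌋ = ⌊51.19⌋ = 51.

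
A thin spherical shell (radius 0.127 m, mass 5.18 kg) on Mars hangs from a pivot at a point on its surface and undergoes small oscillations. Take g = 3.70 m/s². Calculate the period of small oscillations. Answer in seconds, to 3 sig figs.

1.50 s

I_cm = (2/3)mr² = 0.05570 kg·m². The pivot is at distance d = 0.127 m from the centre of mass.
By the parallel-axis theorem, I = I_cm + md² = 0.05570 + 0.08355 = 0.1392 kg·m².
T = 2π√(I/(mgd)) = 2π√(0.1392/(5.18 × 3.70 × 0.127)) = 1.50 s.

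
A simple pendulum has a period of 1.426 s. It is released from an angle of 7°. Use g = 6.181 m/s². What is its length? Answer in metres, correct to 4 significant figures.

0.3184 m

From T = 2π√(L/g), L = gT²/(4π²) = 6.181 × 1.4260²/(4π²) = 0.3184 m.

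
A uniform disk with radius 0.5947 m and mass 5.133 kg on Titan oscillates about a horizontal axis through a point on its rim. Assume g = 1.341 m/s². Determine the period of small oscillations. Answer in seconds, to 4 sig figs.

5.125 s

I_cm = ½mr² = 0.90769 kg·m². The pivot is at distance d = 0.5947 m from the centre of mass.
By the parallel-axis theorem, I = I_cm + md² = 0.90769 + 1.8154 = 2.7231 kg·m².
T = 2π√(I/(mgd)) = 2π√(2.7231/(5.133 × 1.341 × 0.5947)) = 5.125 s.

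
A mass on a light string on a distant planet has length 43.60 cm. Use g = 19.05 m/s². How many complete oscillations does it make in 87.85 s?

T = 2π√(L/g) = 2π√(0.4360/19.05) = 0.95055 s.
Number of complete oscillations = ⌊87.85/0.95055⌋ = ⌊92.420⌋ = 92.

92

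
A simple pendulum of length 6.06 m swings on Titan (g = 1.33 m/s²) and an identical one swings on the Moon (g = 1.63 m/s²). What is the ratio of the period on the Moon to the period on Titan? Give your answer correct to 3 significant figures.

0.903

T ∝ 1/√g, so T₂/T₁ = √(g₁/g₂) = √(1.33/1.63) = 0.903.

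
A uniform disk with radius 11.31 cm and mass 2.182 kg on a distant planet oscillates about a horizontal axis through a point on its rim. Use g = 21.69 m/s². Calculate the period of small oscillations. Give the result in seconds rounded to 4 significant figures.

0.5557 s

I_cm = ½mr² = 0.013956 kg·m². The pivot is at distance d = 0.1131 m from the centre of mass.
By the parallel-axis theorem, I = I_cm + md² = 0.013956 + 0.027911 = 0.041867 kg·m².
T = 2π√(I/(mgd)) = 2π√(0.041867/(2.182 × 21.69 × 0.1131)) = 0.5557 s.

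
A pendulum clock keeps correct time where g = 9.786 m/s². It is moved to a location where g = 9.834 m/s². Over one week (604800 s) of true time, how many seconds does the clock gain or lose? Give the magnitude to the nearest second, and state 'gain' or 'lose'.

gain 1481 s

The clock's period scales as T ∝ 1/√g, so T'/T = √(9.786/9.834) = 0.997557.
In 604800 s of true time the clock registers 604800/0.997557 = 606281.4 s, so it gains 1481 s.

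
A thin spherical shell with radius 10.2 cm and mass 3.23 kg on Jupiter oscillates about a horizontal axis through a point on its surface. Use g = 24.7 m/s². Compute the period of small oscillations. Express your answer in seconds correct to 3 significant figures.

0.521 s

I_cm = (2/3)mr² = 0.02240 kg·m². The pivot is at distance d = 0.102 m from the centre of mass.
By the parallel-axis theorem, I = I_cm + md² = 0.02240 + 0.03360 = 0.05601 kg·m².
T = 2π√(I/(mgd)) = 2π√(0.05601/(3.23 × 24.7 × 0.102)) = 0.521 s.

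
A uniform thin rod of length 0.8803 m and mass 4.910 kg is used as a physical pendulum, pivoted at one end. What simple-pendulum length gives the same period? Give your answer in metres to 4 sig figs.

The equivalent simple-pendulum length is L_eq = I/(md), where I is about the pivot and d = 0.44015 m.
I_cm = (1/12)mL² = 0.31707 kg·m², so I = I_cm + md² = 0.31707 + 0.95122 = 1.2683 kg·m².
L_eq = 1.2683/(4.910 × 0.44015) = 0.5869 m.

0.5869 m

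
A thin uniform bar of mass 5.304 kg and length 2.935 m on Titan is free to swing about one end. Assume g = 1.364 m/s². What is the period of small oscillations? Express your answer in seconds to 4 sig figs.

For a physical pendulum T = 2π√(I/(mgd)), with d = 1.4675 m from pivot to centre of mass.
I_cm = mL²/12 = 5.304 × 2.935²/12 = 3.8075 kg·m²; I = I_cm + md² = 3.8075 + 5.304 × 1.4675² = 15.230 kg·m².
T = 2π√(15.230/(5.304 × 1.364 × 1.4675)) = 7.525 s.

7.525 s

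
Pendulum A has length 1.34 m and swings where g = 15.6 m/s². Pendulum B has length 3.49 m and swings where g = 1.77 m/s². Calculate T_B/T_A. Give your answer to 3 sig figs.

T = 2π√(L/g), so T_B/T_A = √((L_B/g_B)/(L_A/g_A)) = √((3.49/1.77)/(1.34/15.6)) = 4.79.

4.79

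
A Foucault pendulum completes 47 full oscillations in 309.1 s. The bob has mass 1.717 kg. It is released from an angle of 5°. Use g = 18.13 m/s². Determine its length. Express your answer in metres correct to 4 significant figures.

T = 309.1/47 = 6.5766 s.
From T = 2π√(L/g), L = gT²/(4π²) = 18.13 × 6.5766²/(4π²) = 19.86 m.

19.86 m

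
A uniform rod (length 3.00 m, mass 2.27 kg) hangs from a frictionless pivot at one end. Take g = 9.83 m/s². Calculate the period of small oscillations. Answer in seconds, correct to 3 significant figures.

For a physical pendulum T = 2π√(I/(mgd)), with d = 1.500 m from pivot to centre of mass.
I_cm = mL²/12 = 2.27 × 3.00²/12 = 1.702 kg·m²; I = I_cm + md² = 1.702 + 2.27 × 1.500² = 6.810 kg·m².
T = 2π√(6.810/(2.27 × 9.83 × 1.500)) = 2.83 s.

2.83 s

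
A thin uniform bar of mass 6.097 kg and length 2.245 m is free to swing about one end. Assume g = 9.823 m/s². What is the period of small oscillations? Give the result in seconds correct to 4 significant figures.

2.453 s

For a physical pendulum T = 2π√(I/(mgd)), with d = 1.1225 m from pivot to centre of mass.
I_cm = mL²/12 = 6.097 × 2.245²/12 = 2.5608 kg·m²; I = I_cm + md² = 2.5608 + 6.097 × 1.1225² = 10.243 kg·m².
T = 2π√(10.243/(6.097 × 9.823 × 1.1225)) = 2.453 s.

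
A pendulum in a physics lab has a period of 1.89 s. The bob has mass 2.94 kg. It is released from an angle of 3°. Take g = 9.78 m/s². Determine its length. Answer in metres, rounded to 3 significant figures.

0.885 m

From T = 2π√(L/g), L = gT²/(4π²) = 9.78 × 1.890²/(4π²) = 0.885 m.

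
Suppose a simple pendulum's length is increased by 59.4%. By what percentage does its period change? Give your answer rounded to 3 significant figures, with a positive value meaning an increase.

26.3%

T ∝ √L, so T'/T = √(1.594) = 1.263.
Percentage change in T = (1.263 − 1) × 100% = 26.3%.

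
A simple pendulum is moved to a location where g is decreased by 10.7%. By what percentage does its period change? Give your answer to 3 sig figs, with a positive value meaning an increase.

5.82%

T ∝ 1/√g, so T'/T = 1/√(0.8930) = 1.058.
Percentage change in T = (1.058 − 1) × 100% = 5.82%.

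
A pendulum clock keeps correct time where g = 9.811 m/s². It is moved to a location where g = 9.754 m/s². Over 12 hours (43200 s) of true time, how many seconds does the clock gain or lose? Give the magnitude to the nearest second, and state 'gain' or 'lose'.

lose 126 s

The clock's period scales as T ∝ 1/√g, so T'/T = √(9.811/9.754) = 1.00292.
In 43200 s of true time the clock registers 43200/1.00292 = 43074.3 s, so it loses 126 s.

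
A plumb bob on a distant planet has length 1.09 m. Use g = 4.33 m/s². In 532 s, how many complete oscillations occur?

168

T = 2π√(L/g) = 2π√(1.09/4.33) = 3.152 s.
Number of complete oscillations = ⌊532/3.152⌋ = ⌊168.8⌋ = 168.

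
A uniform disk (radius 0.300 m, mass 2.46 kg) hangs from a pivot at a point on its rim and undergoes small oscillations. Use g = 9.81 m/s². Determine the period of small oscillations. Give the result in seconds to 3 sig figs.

1.35 s

I_cm = ½mr² = 0.1107 kg·m². The pivot is at distance d = 0.300 m from the centre of mass.
By the parallel-axis theorem, I = I_cm + md² = 0.1107 + 0.2214 = 0.3321 kg·m².
T = 2π√(I/(mgd)) = 2π√(0.3321/(2.46 × 9.81 × 0.300)) = 1.35 s.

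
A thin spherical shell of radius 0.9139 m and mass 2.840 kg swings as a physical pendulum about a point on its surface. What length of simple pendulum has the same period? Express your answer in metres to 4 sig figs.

The equivalent simple-pendulum length is L_eq = I/(md), where I is about the pivot and d = 0.91390 m.
I_cm = (2/3)mR² = 1.5813 kg·m², so I = I_cm + md² = 1.5813 + 2.3720 = 3.9533 kg·m².
L_eq = 3.9533/(2.840 × 0.91390) = 1.523 m.

1.523 m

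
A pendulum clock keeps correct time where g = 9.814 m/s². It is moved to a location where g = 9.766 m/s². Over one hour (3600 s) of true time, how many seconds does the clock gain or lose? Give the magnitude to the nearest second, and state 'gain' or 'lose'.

lose 9 s

The clock's period scales as T ∝ 1/√g, so T'/T = √(9.814/9.766) = 1.00245.
In 3600 s of true time the clock registers 3600/1.00245 = 3591.2 s, so it loses 9 s.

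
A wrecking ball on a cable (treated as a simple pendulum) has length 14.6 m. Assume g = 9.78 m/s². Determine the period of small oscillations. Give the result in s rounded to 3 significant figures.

T = 2π√(L/g) = 2π√(14.6/9.78) = 2π × 1.222 = 7.68 s.

7.68 s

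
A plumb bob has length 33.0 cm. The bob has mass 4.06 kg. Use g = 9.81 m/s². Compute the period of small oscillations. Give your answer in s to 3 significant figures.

T = 2π√(L/g) = 2π√(0.330/9.81) = 2π × 0.1834 = 1.15 s.

1.15 s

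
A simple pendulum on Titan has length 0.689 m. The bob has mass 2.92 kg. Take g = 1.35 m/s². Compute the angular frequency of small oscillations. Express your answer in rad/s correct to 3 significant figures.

ω = √(g/L) = √(1.35/0.689) = 1.40 rad/s.

1.40 rad/s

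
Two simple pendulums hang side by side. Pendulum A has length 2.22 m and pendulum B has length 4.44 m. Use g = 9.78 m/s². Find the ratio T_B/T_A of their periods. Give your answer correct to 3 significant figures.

T ∝ √L, so T_B/T_A = √(L_B/L_A) = √(4.44/2.22) = 1.41.

1.41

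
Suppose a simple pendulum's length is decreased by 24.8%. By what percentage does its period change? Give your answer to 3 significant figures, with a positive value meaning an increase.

T ∝ √L, so T'/T = √(0.7520) = 0.8672.
Percentage change in T = (0.8672 − 1) × 100% = -13.3%.

-13.3%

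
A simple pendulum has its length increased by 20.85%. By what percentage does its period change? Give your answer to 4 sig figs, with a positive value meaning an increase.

T ∝ √L, so T'/T = √(1.2085) = 1.0993.
Percentage change in T = (1.0993 − 1) × 100% = 9.932%.

9.932%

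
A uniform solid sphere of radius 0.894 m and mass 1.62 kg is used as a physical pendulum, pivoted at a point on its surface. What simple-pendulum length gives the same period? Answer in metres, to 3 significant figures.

The equivalent simple-pendulum length is L_eq = I/(md), where I is about the pivot and d = 0.8940 m.
I_cm = (2/5)mR² = 0.5179 kg·m², so I = I_cm + md² = 0.5179 + 1.295 = 1.813 kg·m².
L_eq = 1.813/(1.62 × 0.8940) = 1.25 m.

1.25 m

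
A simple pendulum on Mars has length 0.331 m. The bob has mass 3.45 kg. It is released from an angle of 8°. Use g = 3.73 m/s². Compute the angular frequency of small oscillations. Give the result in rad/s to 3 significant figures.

ω = √(g/L) = √(3.73/0.331) = 3.36 rad/s.

3.36 rad/s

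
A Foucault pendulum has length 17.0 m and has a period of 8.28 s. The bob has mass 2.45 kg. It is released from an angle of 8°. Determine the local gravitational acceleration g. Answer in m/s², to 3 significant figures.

From T = 2π√(L/g), g = 4π²L/T² = 4π² × 17.0/8.280² = 9.79 m/s².

9.79 m/s²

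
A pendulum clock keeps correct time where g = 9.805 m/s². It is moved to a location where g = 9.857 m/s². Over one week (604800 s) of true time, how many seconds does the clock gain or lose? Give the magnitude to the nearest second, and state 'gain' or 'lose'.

gain 1602 s

The clock's period scales as T ∝ 1/√g, so T'/T = √(9.805/9.857) = 0.997359.
In 604800 s of true time the clock registers 604800/0.997359 = 606401.6 s, so it gains 1602 s.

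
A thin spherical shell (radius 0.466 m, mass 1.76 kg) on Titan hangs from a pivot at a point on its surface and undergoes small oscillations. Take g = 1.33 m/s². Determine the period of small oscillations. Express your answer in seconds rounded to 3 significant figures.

I_cm = (2/3)mr² = 0.2548 kg·m². The pivot is at distance d = 0.466 m from the centre of mass.
By the parallel-axis theorem, I = I_cm + md² = 0.2548 + 0.3822 = 0.6370 kg·m².
T = 2π√(I/(mgd)) = 2π√(0.6370/(1.76 × 1.33 × 0.466)) = 4.80 s.

4.80 s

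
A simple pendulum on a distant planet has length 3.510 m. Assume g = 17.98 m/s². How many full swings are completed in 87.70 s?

31

T = 2π√(L/g) = 2π√(3.510/17.98) = 2.7761 s.
Number of complete oscillations = ⌊87.70/2.7761⌋ = ⌊31.591⌋ = 31.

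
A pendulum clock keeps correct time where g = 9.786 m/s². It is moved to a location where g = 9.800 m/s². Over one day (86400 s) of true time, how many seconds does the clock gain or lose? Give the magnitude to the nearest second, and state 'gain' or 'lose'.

The clock's period scales as T ∝ 1/√g, so T'/T = √(9.786/9.800) = 0.999285.
In 86400 s of true time the clock registers 86400/0.999285 = 86461.8 s, so it gains 62 s.

gain 62 s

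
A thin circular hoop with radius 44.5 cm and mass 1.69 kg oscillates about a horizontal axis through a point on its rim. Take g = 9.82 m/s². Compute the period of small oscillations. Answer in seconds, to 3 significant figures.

1.89 s

I_cm = mr² = 0.3347 kg·m². The pivot is at distance d = 0.445 m from the centre of mass.
By the parallel-axis theorem, I = I_cm + md² = 0.3347 + 0.3347 = 0.6693 kg·m².
T = 2π√(I/(mgd)) = 2π√(0.6693/(1.69 × 9.82 × 0.445)) = 1.89 s.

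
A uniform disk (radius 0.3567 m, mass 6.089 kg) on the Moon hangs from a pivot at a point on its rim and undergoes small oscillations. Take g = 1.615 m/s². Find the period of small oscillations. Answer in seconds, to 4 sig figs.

I_cm = ½mr² = 0.38737 kg·m². The pivot is at distance d = 0.3567 m from the centre of mass.
By the parallel-axis theorem, I = I_cm + md² = 0.38737 + 0.77473 = 1.1621 kg·m².
T = 2π√(I/(mgd)) = 2π√(1.1621/(6.089 × 1.615 × 0.3567)) = 3.617 s.

3.617 s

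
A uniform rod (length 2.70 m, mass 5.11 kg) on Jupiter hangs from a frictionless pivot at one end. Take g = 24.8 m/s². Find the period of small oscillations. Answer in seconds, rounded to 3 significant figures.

1.69 s

For a physical pendulum T = 2π√(I/(mgd)), with d = 1.350 m from pivot to centre of mass.
I_cm = mL²/12 = 5.11 × 2.70²/12 = 3.104 kg·m²; I = I_cm + md² = 3.104 + 5.11 × 1.350² = 12.42 kg·m².
T = 2π√(12.42/(5.11 × 24.8 × 1.350)) = 1.69 s.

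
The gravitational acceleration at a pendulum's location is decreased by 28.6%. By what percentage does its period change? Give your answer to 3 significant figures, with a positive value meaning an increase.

18.3%

T ∝ 1/√g, so T'/T = 1/√(0.7140) = 1.183.
Percentage change in T = (1.183 − 1) × 100% = 18.3%.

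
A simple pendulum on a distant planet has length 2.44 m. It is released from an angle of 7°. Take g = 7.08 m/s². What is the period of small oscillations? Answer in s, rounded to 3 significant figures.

T = 2π√(L/g) = 2π√(2.44/7.08) = 2π × 0.5871 = 3.69 s.

3.69 s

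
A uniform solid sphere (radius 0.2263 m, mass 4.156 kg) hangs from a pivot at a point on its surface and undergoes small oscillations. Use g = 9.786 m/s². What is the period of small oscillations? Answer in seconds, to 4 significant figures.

I_cm = (2/5)mr² = 0.085134 kg·m². The pivot is at distance d = 0.2263 m from the centre of mass.
By the parallel-axis theorem, I = I_cm + md² = 0.085134 + 0.21284 = 0.29797 kg·m².
T = 2π√(I/(mgd)) = 2π√(0.29797/(4.156 × 9.786 × 0.2263)) = 1.131 s.

1.131 s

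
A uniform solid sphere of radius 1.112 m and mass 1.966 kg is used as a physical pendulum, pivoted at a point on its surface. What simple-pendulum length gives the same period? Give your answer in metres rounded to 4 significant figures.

1.557 m

The equivalent simple-pendulum length is L_eq = I/(md), where I is about the pivot and d = 1.1120 m.
I_cm = (2/5)mR² = 0.97242 kg·m², so I = I_cm + md² = 0.97242 + 2.4310 = 3.4035 kg·m².
L_eq = 3.4035/(1.966 × 1.1120) = 1.557 m.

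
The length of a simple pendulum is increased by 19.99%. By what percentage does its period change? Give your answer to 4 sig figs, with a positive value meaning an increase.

9.540%

T ∝ √L, so T'/T = √(1.1999) = 1.0954.
Percentage change in T = (1.0954 − 1) × 100% = 9.540%.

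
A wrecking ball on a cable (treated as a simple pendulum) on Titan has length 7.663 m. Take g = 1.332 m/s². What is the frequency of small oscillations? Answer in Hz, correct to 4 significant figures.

T = 2π√(L/g) = 2π√(7.663/1.332) = 15.070 s, so f = 1/T = 0.06635 Hz.

0.06635 Hz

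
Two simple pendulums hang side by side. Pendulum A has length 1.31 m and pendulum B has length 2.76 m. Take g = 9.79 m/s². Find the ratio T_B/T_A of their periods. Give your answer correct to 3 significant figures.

1.45

T ∝ √L, so T_B/T_A = √(L_B/L_A) = √(2.76/1.31) = 1.45.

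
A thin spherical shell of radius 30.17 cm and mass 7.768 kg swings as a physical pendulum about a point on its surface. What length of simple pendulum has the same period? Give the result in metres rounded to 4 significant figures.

The equivalent simple-pendulum length is L_eq = I/(md), where I is about the pivot and d = 0.30170 m.
I_cm = (2/3)mR² = 0.47138 kg·m², so I = I_cm + md² = 0.47138 + 0.70707 = 1.1784 kg·m².
L_eq = 1.1784/(7.768 × 0.30170) = 0.5028 m.

0.5028 m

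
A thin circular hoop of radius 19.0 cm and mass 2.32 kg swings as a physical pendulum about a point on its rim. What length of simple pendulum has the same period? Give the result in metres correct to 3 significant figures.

0.380 m

The equivalent simple-pendulum length is L_eq = I/(md), where I is about the pivot and d = 0.1900 m.
I_cm = mR² = 0.08375 kg·m², so I = I_cm + md² = 0.08375 + 0.08375 = 0.1675 kg·m².
L_eq = 0.1675/(2.32 × 0.1900) = 0.380 m.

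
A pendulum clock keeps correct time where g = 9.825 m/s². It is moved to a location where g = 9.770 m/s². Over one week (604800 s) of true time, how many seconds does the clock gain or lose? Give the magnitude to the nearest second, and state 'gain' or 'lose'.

The clock's period scales as T ∝ 1/√g, so T'/T = √(9.825/9.770) = 1.00281.
In 604800 s of true time the clock registers 604800/1.00281 = 603104.8 s, so it loses 1695 s.

lose 1695 s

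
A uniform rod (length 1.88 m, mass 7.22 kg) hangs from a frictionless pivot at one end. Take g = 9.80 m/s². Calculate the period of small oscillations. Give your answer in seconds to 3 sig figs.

2.25 s

For a physical pendulum T = 2π√(I/(mgd)), with d = 0.9400 m from pivot to centre of mass.
I_cm = mL²/12 = 7.22 × 1.88²/12 = 2.127 kg·m²; I = I_cm + md² = 2.127 + 7.22 × 0.9400² = 8.506 kg·m².
T = 2π√(8.506/(7.22 × 9.80 × 0.9400)) = 2.25 s.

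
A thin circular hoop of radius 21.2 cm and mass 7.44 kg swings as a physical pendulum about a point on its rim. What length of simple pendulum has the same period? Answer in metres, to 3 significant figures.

The equivalent simple-pendulum length is L_eq = I/(md), where I is about the pivot and d = 0.2120 m.
I_cm = mR² = 0.3344 kg·m², so I = I_cm + md² = 0.3344 + 0.3344 = 0.6688 kg·m².
L_eq = 0.6688/(7.44 × 0.2120) = 0.424 m.

0.424 m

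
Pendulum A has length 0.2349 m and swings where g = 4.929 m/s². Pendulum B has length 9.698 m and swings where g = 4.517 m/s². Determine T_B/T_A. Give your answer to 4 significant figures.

6.712

T = 2π√(L/g), so T_B/T_A = √((L_B/g_B)/(L_A/g_A)) = √((9.698/4.517)/(0.2349/4.929)) = 6.712.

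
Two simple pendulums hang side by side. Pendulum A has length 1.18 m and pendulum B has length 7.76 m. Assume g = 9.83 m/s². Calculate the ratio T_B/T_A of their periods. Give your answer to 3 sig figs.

2.56

T ∝ √L, so T_B/T_A = √(L_B/L_A) = √(7.76/1.18) = 2.56.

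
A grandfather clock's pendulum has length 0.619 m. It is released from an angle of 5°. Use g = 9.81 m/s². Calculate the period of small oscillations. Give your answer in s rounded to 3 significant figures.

1.58 s

T = 2π√(L/g) = 2π√(0.619/9.81) = 2π × 0.2512 = 1.58 s.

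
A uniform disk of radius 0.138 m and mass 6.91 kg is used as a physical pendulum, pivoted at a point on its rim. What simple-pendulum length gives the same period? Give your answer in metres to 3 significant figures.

0.207 m

The equivalent simple-pendulum length is L_eq = I/(md), where I is about the pivot and d = 0.1380 m.
I_cm = ½mR² = 0.06580 kg·m², so I = I_cm + md² = 0.06580 + 0.1316 = 0.1974 kg·m².
L_eq = 0.1974/(6.91 × 0.1380) = 0.207 m.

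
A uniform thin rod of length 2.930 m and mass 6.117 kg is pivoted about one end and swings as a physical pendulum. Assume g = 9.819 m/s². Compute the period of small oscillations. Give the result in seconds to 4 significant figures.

2.802 s

For a physical pendulum T = 2π√(I/(mgd)), with d = 1.4650 m from pivot to centre of mass.
I_cm = mL²/12 = 6.117 × 2.930²/12 = 4.3762 kg·m²; I = I_cm + md² = 4.3762 + 6.117 × 1.4650² = 17.505 kg·m².
T = 2π√(17.505/(6.117 × 9.819 × 1.4650)) = 2.802 s.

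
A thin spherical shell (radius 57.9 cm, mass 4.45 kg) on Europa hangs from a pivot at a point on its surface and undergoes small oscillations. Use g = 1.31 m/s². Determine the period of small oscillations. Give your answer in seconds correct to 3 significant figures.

I_cm = (2/3)mr² = 0.9945 kg·m². The pivot is at distance d = 0.579 m from the centre of mass.
By the parallel-axis theorem, I = I_cm + md² = 0.9945 + 1.492 = 2.486 kg·m².
T = 2π√(I/(mgd)) = 2π√(2.486/(4.45 × 1.31 × 0.579)) = 5.39 s.

5.39 s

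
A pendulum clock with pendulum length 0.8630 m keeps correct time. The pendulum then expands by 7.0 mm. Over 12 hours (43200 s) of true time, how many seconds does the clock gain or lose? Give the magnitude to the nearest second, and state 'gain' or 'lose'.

lose 174 s

T ∝ √L, so T'/T = √(0.87000/0.8630) = 1.00405.
In 43200 s of true time the clock registers 43200/1.00405 = 43025.9 s, so it loses 174 s.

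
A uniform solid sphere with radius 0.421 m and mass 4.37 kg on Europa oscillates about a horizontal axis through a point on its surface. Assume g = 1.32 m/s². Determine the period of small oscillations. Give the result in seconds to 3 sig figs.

4.20 s

I_cm = (2/5)mr² = 0.3098 kg·m². The pivot is at distance d = 0.421 m from the centre of mass.
By the parallel-axis theorem, I = I_cm + md² = 0.3098 + 0.7745 = 1.084 kg·m².
T = 2π√(I/(mgd)) = 2π√(1.084/(4.37 × 1.32 × 0.421)) = 4.20 s.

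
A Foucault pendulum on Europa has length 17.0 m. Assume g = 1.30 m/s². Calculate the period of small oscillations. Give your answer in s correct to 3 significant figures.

22.7 s

T = 2π√(L/g) = 2π√(17.0/1.30) = 2π × 3.616 = 22.7 s.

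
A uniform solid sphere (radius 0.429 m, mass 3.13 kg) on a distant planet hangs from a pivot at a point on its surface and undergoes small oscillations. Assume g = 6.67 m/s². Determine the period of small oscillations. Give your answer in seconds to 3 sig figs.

1.89 s

I_cm = (2/5)mr² = 0.2304 kg·m². The pivot is at distance d = 0.429 m from the centre of mass.
By the parallel-axis theorem, I = I_cm + md² = 0.2304 + 0.5760 = 0.8065 kg·m².
T = 2π√(I/(mgd)) = 2π√(0.8065/(3.13 × 6.67 × 0.429)) = 1.89 s.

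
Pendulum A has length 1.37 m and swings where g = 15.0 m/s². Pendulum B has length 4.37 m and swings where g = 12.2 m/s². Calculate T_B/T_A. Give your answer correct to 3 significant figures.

T = 2π√(L/g), so T_B/T_A = √((L_B/g_B)/(L_A/g_A)) = √((4.37/12.2)/(1.37/15.0)) = 1.98.

1.98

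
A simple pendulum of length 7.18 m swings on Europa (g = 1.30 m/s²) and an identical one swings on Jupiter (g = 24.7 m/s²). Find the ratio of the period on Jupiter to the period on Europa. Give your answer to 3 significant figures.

0.229

T ∝ 1/√g, so T₂/T₁ = √(g₁/g₂) = √(1.30/24.7) = 0.229.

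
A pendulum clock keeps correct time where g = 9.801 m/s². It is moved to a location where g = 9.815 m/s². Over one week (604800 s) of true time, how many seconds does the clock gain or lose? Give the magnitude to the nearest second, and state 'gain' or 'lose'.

gain 432 s

The clock's period scales as T ∝ 1/√g, so T'/T = √(9.801/9.815) = 0.999287.
In 604800 s of true time the clock registers 604800/0.999287 = 605231.8 s, so it gains 432 s.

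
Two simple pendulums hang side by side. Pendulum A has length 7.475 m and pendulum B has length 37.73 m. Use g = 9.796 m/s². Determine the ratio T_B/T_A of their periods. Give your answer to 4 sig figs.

T ∝ √L, so T_B/T_A = √(L_B/L_A) = √(37.73/7.475) = 2.247.

2.247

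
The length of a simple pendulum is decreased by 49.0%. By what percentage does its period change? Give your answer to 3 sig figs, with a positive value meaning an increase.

T ∝ √L, so T'/T = √(0.5100) = 0.7141.
Percentage change in T = (0.7141 − 1) × 100% = -28.6%.

-28.6%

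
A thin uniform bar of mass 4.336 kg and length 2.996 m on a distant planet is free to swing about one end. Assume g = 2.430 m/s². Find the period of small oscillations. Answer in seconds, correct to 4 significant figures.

5.696 s

For a physical pendulum T = 2π√(I/(mgd)), with d = 1.4980 m from pivot to centre of mass.
I_cm = mL²/12 = 4.336 × 2.996²/12 = 3.2433 kg·m²; I = I_cm + md² = 3.2433 + 4.336 × 1.4980² = 12.973 kg·m².
T = 2π√(12.973/(4.336 × 2.430 × 1.4980)) = 5.696 s.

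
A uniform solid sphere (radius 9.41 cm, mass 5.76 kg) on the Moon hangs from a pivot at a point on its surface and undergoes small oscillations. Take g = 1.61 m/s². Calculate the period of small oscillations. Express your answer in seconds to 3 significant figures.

1.80 s

I_cm = (2/5)mr² = 0.02040 kg·m². The pivot is at distance d = 0.0941 m from the centre of mass.
By the parallel-axis theorem, I = I_cm + md² = 0.02040 + 0.05100 = 0.07141 kg·m².
T = 2π√(I/(mgd)) = 2π√(0.07141/(5.76 × 1.61 × 0.0941)) = 1.80 s.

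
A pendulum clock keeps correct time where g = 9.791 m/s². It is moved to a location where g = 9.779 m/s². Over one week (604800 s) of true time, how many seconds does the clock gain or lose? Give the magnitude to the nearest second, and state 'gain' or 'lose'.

The clock's period scales as T ∝ 1/√g, so T'/T = √(9.791/9.779) = 1.00061.
In 604800 s of true time the clock registers 604800/1.00061 = 604429.3 s, so it loses 371 s.

lose 371 s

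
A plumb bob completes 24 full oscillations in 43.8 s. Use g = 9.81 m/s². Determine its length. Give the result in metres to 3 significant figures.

T = 43.8/24 = 1.825 s.
From T = 2π√(L/g), L = gT²/(4π²) = 9.81 × 1.825²/(4π²) = 0.828 m.

0.828 m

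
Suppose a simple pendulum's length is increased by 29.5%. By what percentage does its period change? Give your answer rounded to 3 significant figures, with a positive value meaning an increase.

T ∝ √L, so T'/T = √(1.295) = 1.138.
Percentage change in T = (1.138 − 1) × 100% = 13.8%.

13.8%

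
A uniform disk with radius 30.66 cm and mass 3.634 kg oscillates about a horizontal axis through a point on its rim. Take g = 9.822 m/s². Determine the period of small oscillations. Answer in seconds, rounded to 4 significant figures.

1.360 s

I_cm = ½mr² = 0.17080 kg·m². The pivot is at distance d = 0.3066 m from the centre of mass.
By the parallel-axis theorem, I = I_cm + md² = 0.17080 + 0.34161 = 0.51241 kg·m².
T = 2π√(I/(mgd)) = 2π√(0.51241/(3.634 × 9.822 × 0.3066)) = 1.360 s.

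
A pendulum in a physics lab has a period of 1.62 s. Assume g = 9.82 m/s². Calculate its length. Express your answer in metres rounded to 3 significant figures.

0.653 m

From T = 2π√(L/g), L = gT²/(4π²) = 9.82 × 1.620²/(4π²) = 0.653 m.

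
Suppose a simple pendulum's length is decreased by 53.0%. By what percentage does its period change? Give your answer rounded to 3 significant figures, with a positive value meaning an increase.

T ∝ √L, so T'/T = √(0.4700) = 0.6856.
Percentage change in T = (0.6856 − 1) × 100% = -31.4%.

-31.4%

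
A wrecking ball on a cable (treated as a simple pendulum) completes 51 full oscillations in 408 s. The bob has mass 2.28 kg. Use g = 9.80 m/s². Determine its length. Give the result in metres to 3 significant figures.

T = 408/51 = 8.000 s.
From T = 2π√(L/g), L = gT²/(4π²) = 9.80 × 8.000²/(4π²) = 15.9 m.

15.9 m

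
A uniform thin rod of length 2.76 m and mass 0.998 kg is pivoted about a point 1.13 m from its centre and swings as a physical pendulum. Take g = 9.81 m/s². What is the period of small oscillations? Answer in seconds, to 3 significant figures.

For a physical pendulum T = 2π√(I/(mgd)), with d = 1.130 m from pivot to centre of mass.
I_cm = mL²/12 = 0.998 × 2.76²/12 = 0.6335 kg·m²; I = I_cm + md² = 0.6335 + 0.998 × 1.130² = 1.908 kg·m².
T = 2π√(1.908/(0.998 × 9.81 × 1.130)) = 2.61 s.

2.61 s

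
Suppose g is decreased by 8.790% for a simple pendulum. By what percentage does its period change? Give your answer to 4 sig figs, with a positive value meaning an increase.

T ∝ 1/√g, so T'/T = 1/√(0.91210) = 1.0471.
Percentage change in T = (1.0471 − 1) × 100% = 4.708%.

4.708%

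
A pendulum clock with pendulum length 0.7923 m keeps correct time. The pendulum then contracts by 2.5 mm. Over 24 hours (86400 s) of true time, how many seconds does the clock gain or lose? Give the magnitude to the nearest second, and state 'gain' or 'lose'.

T ∝ √L, so T'/T = √(0.78980/0.7923) = 0.998421.
In 86400 s of true time the clock registers 86400/0.998421 = 86536.6 s, so it gains 137 s.

gain 137 s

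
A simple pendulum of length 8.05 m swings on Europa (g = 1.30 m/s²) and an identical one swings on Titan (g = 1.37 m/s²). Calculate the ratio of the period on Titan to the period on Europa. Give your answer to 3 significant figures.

T ∝ 1/√g, so T₂/T₁ = √(g₁/g₂) = √(1.30/1.37) = 0.974.

0.974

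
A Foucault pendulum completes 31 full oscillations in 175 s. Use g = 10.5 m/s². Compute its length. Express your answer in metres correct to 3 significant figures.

8.48 m

T = 175/31 = 5.645 s.
From T = 2π√(L/g), L = gT²/(4π²) = 10.5 × 5.645²/(4π²) = 8.48 m.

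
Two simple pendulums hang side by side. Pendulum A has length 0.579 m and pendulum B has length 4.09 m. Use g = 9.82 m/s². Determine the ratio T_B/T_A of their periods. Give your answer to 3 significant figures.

T ∝ √L, so T_B/T_A = √(L_B/L_A) = √(4.09/0.579) = 2.66.

2.66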